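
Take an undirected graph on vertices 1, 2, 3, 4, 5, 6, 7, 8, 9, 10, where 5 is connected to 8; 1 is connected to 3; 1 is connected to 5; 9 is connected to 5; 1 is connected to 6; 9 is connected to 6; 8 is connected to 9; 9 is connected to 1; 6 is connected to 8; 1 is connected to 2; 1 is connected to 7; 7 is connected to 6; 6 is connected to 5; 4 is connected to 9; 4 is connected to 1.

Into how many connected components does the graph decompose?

2

From 1: component {1, 2, 3, 4, 5, 6, 7, 8, 9}.
From 10: component {10}.
That's 2 components.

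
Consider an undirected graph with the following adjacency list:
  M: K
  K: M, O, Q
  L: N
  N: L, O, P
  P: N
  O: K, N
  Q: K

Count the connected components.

From K: component {K, L, M, N, O, P, Q}.
That's 1 component.

1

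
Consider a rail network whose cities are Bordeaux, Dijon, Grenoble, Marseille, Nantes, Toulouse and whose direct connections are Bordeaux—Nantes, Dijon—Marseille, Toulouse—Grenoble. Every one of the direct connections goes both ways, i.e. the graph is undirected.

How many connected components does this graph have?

3

From Bordeaux: component {Bordeaux, Nantes}.
From Dijon: component {Dijon, Marseille}.
From Grenoble: component {Grenoble, Toulouse}.
That's 3 components.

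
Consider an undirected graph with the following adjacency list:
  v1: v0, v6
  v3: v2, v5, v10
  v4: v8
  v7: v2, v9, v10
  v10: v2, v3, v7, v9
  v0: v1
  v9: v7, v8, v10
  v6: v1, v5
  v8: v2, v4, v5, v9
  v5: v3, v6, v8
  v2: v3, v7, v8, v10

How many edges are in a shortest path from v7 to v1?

Distance 0: v7.
Distance 1: v2, v9, v10.
Distance 2: v3, v8.
Distance 3: v4, v5.
Distance 4: v6.
Distance 5: v1 — contains v1.

5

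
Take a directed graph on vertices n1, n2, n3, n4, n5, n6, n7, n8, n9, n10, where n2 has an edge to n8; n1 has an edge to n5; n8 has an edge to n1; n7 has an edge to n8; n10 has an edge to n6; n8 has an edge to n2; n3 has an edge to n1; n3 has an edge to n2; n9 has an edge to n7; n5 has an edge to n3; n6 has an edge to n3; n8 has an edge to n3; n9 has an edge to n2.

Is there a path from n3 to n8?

Explore from n3.
Distance 1: reach n1, n2.
Distance 2: reach n5, n8.
Found n8.

Yes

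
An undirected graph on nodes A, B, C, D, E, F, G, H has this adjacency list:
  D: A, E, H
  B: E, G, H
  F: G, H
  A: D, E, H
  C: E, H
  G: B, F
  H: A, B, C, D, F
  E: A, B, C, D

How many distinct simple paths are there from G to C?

16

G–B–E–A–D–H–C
G–B–E–A–H–C
G–B–E–C
G–B–E–D–A–H–C
G–B–E–D–H–C
G–B–H–A–D–E–C
G–B–H–A–E–C
G–B–H–C
... and 8 more.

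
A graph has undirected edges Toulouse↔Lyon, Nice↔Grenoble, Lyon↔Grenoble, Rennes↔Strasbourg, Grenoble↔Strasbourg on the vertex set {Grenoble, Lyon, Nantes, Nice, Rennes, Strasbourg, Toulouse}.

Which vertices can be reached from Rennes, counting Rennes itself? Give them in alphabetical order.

Start at Rennes.
Its neighbours: Strasbourg.
Then their neighbours: Grenoble.
Then next layer: Lyon, Nice.
Then next layer: Toulouse.
Nothing further is reachable.

Grenoble, Lyon, Nice, Rennes, Strasbourg, Toulouse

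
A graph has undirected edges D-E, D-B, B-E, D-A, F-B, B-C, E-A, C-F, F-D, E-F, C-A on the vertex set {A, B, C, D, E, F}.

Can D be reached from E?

Yes

Explore from E.
Distance 1: reach A, B, D, F.
Found D.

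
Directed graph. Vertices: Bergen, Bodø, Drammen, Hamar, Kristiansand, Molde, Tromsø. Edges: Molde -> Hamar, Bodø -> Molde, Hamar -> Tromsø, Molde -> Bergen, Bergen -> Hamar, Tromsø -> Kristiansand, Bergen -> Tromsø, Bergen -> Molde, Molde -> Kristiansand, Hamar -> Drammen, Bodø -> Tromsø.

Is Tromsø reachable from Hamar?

Explore from Hamar.
Distance 1: reach Drammen, Tromsø.
Found Tromsø.

Yes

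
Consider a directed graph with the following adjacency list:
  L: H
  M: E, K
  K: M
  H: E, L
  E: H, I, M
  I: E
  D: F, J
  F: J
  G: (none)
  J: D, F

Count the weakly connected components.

From D: component {D, F, J}.
From E: component {E, H, I, K, L, M}.
From G: component {G}.
That's 3 components.

3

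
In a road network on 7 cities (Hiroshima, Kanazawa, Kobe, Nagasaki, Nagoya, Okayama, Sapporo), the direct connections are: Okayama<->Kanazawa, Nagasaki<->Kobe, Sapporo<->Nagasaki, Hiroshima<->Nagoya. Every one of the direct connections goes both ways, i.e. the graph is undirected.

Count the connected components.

3

From Hiroshima: component {Hiroshima, Nagoya}.
From Kanazawa: component {Kanazawa, Okayama}.
From Kobe: component {Kobe, Nagasaki, Sapporo}.
That's 3 components.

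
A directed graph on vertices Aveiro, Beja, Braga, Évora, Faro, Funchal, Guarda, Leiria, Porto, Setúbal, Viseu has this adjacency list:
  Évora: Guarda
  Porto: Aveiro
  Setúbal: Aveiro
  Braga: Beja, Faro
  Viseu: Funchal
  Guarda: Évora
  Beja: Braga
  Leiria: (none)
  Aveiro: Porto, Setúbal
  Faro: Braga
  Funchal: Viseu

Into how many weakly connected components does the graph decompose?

From Aveiro: component {Aveiro, Porto, Setúbal}.
From Beja: component {Beja, Braga, Faro}.
From Évora: component {Évora, Guarda}.
From Funchal: component {Funchal, Viseu}.
From Leiria: component {Leiria}.
That's 5 components.

5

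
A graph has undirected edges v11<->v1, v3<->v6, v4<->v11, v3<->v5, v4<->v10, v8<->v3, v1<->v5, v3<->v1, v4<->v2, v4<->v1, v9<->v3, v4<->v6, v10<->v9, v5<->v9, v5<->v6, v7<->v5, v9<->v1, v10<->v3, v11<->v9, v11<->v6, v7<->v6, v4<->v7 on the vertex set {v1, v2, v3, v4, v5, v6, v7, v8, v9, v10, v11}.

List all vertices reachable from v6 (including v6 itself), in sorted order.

v1, v2, v3, v4, v5, v6, v7, v8, v9, v10, v11

Start at v6.
Its neighbours: v3, v4, v5, v7, v11.
Then their neighbours: v1, v2, v8, v9, v10.
Every vertex is now reached.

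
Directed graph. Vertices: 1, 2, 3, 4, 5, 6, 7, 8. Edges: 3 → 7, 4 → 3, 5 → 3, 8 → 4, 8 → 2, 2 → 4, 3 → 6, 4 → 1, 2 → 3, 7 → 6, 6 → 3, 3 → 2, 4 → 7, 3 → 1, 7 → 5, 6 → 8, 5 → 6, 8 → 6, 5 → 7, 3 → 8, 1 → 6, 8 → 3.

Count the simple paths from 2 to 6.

2→3→1→6
2→3→6
2→3→7→5→6
2→3→7→6
2→3→8→4→1→6
2→3→8→4→7→5→6
2→3→8→4→7→6
2→3→8→6
... and 11 more.

19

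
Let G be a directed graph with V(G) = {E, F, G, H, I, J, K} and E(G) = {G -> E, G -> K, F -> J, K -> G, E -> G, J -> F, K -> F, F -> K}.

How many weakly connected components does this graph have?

3

From E: component {E, F, G, J, K}.
From H: component {H}.
From I: component {I}.
That's 3 components.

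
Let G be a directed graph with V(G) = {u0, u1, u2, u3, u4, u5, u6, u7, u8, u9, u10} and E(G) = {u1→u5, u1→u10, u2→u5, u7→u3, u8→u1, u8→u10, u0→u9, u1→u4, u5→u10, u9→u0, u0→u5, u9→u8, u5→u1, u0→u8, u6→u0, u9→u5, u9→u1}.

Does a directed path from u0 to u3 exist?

Explore from u0.
Distance 1: reach u5, u8, u9.
Distance 2: reach u1, u10.
Distance 3: reach u4.
The search from u0 is exhausted; no directed path reaches u3.

No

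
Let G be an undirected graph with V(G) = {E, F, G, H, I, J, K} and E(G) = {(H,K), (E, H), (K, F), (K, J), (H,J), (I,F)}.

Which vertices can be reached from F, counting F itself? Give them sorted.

E, F, H, I, J, K

Start at F.
Its neighbours: I, K.
Then their neighbours: H, J.
Then next layer: E.
Nothing further is reachable.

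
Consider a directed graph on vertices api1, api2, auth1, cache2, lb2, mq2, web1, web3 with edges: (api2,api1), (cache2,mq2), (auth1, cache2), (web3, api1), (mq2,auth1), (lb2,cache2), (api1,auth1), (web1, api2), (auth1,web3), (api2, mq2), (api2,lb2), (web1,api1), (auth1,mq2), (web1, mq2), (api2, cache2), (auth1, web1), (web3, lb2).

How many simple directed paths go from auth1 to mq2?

auth1→cache2→mq2
auth1→mq2
auth1→web1→api2→cache2→mq2
auth1→web1→api2→lb2→cache2→mq2
auth1→web1→api2→mq2
auth1→web1→mq2
auth1→web3→lb2→cache2→mq2

7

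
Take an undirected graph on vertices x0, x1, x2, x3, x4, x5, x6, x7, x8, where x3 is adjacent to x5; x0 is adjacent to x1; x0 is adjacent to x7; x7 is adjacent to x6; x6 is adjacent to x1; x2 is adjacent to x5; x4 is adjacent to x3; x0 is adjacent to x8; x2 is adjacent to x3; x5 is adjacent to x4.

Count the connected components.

From x0: component {x0, x1, x6, x7, x8}.
From x2: component {x2, x3, x4, x5}.
That's 2 components.

2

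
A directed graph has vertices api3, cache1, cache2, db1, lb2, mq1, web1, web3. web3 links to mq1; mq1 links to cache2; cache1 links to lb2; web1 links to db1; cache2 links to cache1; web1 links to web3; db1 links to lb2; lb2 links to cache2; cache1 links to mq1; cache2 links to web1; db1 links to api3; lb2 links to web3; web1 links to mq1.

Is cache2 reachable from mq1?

Yes

Explore from mq1.
Distance 1: reach cache2.
Found cache2.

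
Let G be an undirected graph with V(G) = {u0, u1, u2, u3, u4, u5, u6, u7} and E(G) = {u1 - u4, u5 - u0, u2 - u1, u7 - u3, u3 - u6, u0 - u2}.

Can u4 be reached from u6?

Explore from u6.
Distance 1: reach u3.
Distance 2: reach u7.
The search is exhausted without reaching u4; it lies in a different component.

No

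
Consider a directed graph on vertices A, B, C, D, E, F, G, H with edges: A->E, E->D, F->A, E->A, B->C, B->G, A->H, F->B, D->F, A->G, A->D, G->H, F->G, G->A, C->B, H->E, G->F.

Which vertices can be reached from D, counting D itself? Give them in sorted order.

Start at D.
Its neighbours: F.
Then their neighbours: A, B, G.
Then next layer: C, E, H.
Every vertex is now reached.

A, B, C, D, E, F, G, H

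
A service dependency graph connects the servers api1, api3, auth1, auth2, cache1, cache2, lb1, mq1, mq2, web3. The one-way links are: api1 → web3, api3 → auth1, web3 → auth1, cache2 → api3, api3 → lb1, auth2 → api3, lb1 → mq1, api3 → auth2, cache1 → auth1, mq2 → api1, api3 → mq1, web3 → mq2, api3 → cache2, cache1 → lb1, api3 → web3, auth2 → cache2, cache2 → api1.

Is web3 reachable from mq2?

Yes

Explore from mq2.
Distance 1: reach api1.
Distance 2: reach web3.
Found web3.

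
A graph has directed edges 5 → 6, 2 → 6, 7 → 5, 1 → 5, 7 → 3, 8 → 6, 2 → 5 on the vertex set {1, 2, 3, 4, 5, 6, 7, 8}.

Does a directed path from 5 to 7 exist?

No

Explore from 5.
Distance 1: reach 6.
The search from 5 is exhausted; no directed path reaches 7.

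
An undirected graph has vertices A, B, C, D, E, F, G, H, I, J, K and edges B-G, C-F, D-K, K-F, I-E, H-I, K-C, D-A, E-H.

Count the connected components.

4

From A: component {A, C, D, F, K}.
From B: component {B, G}.
From E: component {E, H, I}.
From J: component {J}.
That's 4 components.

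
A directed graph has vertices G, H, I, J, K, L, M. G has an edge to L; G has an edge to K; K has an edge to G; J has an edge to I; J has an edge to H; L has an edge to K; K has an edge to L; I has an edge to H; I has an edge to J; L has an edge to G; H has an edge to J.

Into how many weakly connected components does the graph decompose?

From G: component {G, K, L}.
From H: component {H, I, J}.
From M: component {M}.
That's 3 components.

3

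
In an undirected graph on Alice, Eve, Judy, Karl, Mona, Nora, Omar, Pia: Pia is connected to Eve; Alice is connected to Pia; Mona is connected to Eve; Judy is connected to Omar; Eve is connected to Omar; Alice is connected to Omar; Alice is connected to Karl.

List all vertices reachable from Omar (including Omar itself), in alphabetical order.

Start at Omar.
Its neighbours: Alice, Eve, Judy.
Then their neighbours: Karl, Mona, Pia.
Nothing further is reachable.

Alice, Eve, Judy, Karl, Mona, Omar, Pia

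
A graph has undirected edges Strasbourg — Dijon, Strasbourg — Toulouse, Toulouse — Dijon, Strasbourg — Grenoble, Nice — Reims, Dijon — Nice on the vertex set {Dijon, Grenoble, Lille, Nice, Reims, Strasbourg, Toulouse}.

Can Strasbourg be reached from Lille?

No

Lille has no edges, so nothing is reachable from it.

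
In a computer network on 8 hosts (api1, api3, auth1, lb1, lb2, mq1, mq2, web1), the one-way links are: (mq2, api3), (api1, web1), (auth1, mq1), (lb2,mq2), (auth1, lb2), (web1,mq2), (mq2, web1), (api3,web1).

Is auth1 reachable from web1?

No

Explore from web1.
Distance 1: reach mq2.
Distance 2: reach api3.
The search from web1 is exhausted; no directed path reaches auth1.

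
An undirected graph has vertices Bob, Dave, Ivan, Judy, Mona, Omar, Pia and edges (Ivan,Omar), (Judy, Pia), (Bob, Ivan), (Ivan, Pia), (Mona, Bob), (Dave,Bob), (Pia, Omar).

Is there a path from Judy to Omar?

Explore from Judy.
Distance 1: reach Pia.
Distance 2: reach Ivan, Omar.
Found Omar.

Yes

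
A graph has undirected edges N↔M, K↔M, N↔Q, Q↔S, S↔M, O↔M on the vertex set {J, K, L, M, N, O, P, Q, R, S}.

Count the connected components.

From J: component {J}.
From K: component {K, M, N, O, Q, S}.
From L: component {L}.
From P: component {P}.
From R: component {R}.
That's 5 components.

5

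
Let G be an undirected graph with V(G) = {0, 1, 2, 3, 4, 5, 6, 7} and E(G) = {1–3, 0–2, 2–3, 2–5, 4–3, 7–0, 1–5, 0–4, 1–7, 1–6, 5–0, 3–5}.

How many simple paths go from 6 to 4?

16

6–1–3–2–0–4
6–1–3–2–5–0–4
6–1–3–4
6–1–3–5–0–4
6–1–3–5–2–0–4
6–1–5–0–2–3–4
6–1–5–0–4
6–1–5–2–0–4
... and 8 more.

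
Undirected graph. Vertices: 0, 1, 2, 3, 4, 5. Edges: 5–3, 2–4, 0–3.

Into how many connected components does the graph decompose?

3

From 0: component {0, 3, 5}.
From 1: component {1}.
From 2: component {2, 4}.
That's 3 components.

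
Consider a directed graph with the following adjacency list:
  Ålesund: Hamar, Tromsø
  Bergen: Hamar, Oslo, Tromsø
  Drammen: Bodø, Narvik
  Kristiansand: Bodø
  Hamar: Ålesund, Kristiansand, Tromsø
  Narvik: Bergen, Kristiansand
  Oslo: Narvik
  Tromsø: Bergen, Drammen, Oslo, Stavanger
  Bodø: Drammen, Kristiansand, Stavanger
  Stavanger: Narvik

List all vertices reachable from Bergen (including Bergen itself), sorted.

Ålesund, Bergen, Bodø, Drammen, Hamar, Kristiansand, Narvik, Oslo, Stavanger, Tromsø

Start at Bergen.
Its neighbours: Hamar, Oslo, Tromsø.
Then their neighbours: Ålesund, Drammen, Kristiansand, Narvik, Stavanger.
Then next layer: Bodø.
Every vertex is now reached.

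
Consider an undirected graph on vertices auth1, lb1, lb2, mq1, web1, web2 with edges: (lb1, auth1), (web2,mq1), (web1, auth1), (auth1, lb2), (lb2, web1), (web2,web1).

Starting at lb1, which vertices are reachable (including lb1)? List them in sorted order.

Start at lb1.
Its neighbours: auth1.
Then their neighbours: lb2, web1.
Then next layer: web2.
Then next layer: mq1.
Every vertex is now reached.

auth1, lb1, lb2, mq1, web1, web2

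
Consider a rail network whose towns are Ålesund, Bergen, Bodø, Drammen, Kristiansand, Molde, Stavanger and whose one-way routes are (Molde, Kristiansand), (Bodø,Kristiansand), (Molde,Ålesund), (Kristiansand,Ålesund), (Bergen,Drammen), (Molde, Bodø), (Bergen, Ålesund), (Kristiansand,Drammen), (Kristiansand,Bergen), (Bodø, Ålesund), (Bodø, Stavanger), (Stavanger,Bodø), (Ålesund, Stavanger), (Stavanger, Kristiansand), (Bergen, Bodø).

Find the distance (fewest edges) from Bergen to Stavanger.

Distance 0: Bergen.
Distance 1: Ålesund, Bodø, Drammen.
Distance 2: Kristiansand, Stavanger — contains Stavanger.

2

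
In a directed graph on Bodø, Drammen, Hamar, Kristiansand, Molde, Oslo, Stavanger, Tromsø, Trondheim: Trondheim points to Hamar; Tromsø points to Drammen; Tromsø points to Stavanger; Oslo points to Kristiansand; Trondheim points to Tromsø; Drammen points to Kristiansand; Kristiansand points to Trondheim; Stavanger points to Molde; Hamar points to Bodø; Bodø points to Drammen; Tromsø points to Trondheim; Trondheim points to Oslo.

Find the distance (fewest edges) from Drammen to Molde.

Distance 0: Drammen.
Distance 1: Kristiansand.
Distance 2: Trondheim.
Distance 3: Hamar, Oslo, Tromsø.
Distance 4: Bodø, Stavanger.
Distance 5: Molde — contains Molde.

5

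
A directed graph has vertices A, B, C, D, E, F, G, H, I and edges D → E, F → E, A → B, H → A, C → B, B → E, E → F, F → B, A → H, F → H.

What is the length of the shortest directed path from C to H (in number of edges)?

4

Distance 0: C.
Distance 1: B.
Distance 2: E.
Distance 3: F.
Distance 4: H — contains H.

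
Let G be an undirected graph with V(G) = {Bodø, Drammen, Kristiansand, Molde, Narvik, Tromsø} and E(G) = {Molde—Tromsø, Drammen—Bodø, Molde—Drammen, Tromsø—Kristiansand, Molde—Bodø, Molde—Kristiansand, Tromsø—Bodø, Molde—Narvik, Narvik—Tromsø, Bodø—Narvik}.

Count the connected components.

From Bodø: component {Bodø, Drammen, Kristiansand, Molde, Narvik, Tromsø}.
That's 1 component.

1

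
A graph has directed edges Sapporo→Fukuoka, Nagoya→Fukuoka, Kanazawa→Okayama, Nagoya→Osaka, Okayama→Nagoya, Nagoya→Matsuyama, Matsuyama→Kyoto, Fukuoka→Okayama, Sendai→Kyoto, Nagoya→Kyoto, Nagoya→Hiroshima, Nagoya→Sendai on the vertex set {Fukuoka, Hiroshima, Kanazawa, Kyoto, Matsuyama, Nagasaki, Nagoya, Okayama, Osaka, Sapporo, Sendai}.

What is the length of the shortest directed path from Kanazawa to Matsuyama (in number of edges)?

Distance 0: Kanazawa.
Distance 1: Okayama.
Distance 2: Nagoya.
Distance 3: Fukuoka, Hiroshima, Kyoto, Matsuyama, Osaka, Sendai — contains Matsuyama.

3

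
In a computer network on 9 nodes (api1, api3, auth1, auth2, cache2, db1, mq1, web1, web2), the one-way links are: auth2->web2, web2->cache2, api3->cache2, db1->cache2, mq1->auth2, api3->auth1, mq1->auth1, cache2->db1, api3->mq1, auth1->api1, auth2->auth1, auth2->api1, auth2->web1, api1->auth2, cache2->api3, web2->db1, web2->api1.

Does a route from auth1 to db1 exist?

Explore from auth1.
Distance 1: reach api1.
Distance 2: reach auth2.
Distance 3: reach web1, web2.
Distance 4: reach cache2, db1.
Found db1.

Yes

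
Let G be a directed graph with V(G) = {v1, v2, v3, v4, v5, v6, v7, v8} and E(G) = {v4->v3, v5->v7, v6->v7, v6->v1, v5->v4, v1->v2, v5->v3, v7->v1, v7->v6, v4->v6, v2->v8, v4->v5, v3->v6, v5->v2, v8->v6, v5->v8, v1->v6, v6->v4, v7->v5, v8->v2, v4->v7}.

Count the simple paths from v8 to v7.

3

v8→v6→v4→v5→v7
v8→v6→v4→v7
v8→v6→v7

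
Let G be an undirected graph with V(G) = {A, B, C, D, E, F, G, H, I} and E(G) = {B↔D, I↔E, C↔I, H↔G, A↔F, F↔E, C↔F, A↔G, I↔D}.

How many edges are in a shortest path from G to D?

Distance 0: G.
Distance 1: A, H.
Distance 2: F.
Distance 3: C, E.
Distance 4: I.
Distance 5: D — contains D.

5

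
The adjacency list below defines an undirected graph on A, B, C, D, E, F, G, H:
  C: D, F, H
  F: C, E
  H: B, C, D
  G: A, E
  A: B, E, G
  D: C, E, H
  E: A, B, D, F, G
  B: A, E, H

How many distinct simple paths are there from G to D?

G–A–B–E–D
G–A–B–E–F–C–D
G–A–B–E–F–C–H–D
G–A–B–H–C–D
G–A–B–H–C–F–E–D
G–A–B–H–D
G–A–E–B–H–C–D
G–A–E–B–H–D
... and 10 more.

18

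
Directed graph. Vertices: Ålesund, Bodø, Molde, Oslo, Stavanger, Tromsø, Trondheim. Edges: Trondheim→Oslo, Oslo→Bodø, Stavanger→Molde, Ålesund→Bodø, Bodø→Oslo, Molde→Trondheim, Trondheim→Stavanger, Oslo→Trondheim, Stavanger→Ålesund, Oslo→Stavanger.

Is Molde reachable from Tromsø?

Tromsø has no outgoing edges, so nothing is reachable from it.

No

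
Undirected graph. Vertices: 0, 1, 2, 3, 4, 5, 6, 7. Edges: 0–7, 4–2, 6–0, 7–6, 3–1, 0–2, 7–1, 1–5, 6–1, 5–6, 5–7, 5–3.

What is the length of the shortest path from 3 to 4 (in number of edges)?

5

Distance 0: 3.
Distance 1: 1, 5.
Distance 2: 6, 7.
Distance 3: 0.
Distance 4: 2.
Distance 5: 4 — contains 4.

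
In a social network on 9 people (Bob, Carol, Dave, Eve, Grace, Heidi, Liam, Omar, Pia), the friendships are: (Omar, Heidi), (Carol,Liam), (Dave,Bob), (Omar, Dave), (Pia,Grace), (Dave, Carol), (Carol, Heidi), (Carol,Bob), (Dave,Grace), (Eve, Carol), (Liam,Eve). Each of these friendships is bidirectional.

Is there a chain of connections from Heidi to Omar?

Explore from Heidi.
Distance 1: reach Carol, Omar.
Found Omar.

Yes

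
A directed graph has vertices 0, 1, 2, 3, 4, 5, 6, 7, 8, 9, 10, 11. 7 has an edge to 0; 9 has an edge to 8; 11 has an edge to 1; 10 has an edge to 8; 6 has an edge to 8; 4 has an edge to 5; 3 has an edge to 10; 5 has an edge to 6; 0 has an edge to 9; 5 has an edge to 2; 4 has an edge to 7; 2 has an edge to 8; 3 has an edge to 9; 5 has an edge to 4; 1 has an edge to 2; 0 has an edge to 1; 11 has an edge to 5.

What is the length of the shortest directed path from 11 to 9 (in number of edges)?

Distance 0: 11.
Distance 1: 1, 5.
Distance 2: 2, 4, 6.
Distance 3: 7, 8.
Distance 4: 0.
Distance 5: 9 — contains 9.

5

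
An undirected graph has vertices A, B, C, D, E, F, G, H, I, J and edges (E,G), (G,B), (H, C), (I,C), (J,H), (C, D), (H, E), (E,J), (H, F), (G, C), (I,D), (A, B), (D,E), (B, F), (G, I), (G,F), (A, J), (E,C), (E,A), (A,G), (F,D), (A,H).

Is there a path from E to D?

Yes

Explore from E.
Distance 1: reach A, C, D, G, H, J.
Found D.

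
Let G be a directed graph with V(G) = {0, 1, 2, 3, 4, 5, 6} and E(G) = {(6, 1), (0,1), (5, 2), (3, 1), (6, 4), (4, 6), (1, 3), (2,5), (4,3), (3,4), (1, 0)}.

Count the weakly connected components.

From 0: component {0, 1, 3, 4, 6}.
From 2: component {2, 5}.
That's 2 components.

2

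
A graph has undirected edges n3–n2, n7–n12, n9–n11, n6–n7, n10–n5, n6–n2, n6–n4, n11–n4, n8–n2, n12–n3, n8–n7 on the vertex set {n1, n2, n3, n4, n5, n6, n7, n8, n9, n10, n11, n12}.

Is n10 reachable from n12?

Explore from n12.
Distance 1: reach n3, n7.
Distance 2: reach n2, n6, n8.
Distance 3: reach n4.
Distance 4: reach n11.
Distance 5: reach n9.
The search is exhausted without reaching n10; it lies in a different component.

No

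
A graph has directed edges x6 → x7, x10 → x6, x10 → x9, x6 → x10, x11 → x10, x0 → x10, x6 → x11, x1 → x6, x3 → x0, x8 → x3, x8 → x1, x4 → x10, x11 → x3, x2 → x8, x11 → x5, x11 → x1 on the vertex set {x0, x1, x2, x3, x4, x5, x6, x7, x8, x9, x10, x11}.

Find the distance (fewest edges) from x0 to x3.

4

Distance 0: x0.
Distance 1: x10.
Distance 2: x6, x9.
Distance 3: x7, x11.
Distance 4: x1, x3, x5 — contains x3.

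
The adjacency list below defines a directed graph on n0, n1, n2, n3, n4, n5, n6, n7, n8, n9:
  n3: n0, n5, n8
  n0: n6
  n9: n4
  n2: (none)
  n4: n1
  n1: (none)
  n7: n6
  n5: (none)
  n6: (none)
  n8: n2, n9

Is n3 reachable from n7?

Explore from n7.
Distance 1: reach n6.
The search from n7 is exhausted; no directed path reaches n3.

No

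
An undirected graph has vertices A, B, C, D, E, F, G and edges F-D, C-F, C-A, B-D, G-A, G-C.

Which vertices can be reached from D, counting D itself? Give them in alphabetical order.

Start at D.
Its neighbours: B, F.
Then their neighbours: C.
Then next layer: A, G.
Nothing further is reachable.

A, B, C, D, F, G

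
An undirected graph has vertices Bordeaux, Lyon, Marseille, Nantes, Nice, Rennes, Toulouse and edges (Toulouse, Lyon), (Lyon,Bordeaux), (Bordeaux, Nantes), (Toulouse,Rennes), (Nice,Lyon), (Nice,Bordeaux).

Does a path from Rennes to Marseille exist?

No

Explore from Rennes.
Distance 1: reach Toulouse.
Distance 2: reach Lyon.
Distance 3: reach Bordeaux, Nice.
Distance 4: reach Nantes.
The search is exhausted without reaching Marseille; it lies in a different component.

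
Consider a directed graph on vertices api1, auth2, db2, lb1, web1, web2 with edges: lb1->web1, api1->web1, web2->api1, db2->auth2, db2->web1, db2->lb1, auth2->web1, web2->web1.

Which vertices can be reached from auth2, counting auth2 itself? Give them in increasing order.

auth2, web1

Start at auth2.
Its neighbours: web1.
Nothing further is reachable.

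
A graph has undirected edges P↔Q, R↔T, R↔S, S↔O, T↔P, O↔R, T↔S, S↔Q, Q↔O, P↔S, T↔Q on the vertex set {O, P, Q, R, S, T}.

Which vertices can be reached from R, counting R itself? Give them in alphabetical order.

Start at R.
Its neighbours: O, S, T.
Then their neighbours: P, Q.
Every vertex is now reached.

O, P, Q, R, S, T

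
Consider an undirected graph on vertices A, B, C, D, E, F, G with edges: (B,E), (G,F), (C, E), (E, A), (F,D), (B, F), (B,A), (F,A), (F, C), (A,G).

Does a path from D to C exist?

Explore from D.
Distance 1: reach F.
Distance 2: reach A, B, C, G.
Found C.

Yes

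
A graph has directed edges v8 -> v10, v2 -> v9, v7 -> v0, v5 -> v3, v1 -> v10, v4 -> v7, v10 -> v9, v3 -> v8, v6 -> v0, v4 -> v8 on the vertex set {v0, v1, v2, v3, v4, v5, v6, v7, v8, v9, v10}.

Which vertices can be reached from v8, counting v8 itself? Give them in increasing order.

Start at v8.
Its neighbours: v10.
Then their neighbours: v9.
Nothing further is reachable.

v8, v9, v10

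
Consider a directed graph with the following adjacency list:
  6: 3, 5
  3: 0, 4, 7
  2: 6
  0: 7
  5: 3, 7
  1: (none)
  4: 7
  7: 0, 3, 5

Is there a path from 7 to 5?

Yes

Explore from 7.
Distance 1: reach 0, 3, 5.
Found 5.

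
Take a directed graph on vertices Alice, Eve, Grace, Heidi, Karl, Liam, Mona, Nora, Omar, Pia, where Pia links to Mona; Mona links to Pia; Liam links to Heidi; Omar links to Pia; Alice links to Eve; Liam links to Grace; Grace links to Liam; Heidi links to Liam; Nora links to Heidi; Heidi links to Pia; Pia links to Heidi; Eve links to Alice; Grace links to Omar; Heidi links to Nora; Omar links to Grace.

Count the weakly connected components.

From Alice: component {Alice, Eve}.
From Grace: component {Grace, Heidi, Liam, Mona, Nora, Omar, Pia}.
From Karl: component {Karl}.
That's 3 components.

3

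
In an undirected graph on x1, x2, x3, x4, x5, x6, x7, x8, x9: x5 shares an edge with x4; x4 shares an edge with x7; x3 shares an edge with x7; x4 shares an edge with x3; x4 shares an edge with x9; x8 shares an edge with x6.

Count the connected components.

From x1: component {x1}.
From x2: component {x2}.
From x3: component {x3, x4, x5, x7, x9}.
From x6: component {x6, x8}.
That's 4 components.

4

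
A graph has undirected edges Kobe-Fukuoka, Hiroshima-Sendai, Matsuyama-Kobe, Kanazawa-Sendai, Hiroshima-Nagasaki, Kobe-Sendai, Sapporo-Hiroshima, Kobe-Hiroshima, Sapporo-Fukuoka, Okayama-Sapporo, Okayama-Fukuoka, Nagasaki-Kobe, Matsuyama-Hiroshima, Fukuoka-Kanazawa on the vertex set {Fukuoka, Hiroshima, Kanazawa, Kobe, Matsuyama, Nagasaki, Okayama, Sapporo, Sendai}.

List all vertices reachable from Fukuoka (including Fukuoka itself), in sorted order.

Start at Fukuoka.
Its neighbours: Kanazawa, Kobe, Okayama, Sapporo.
Then their neighbours: Hiroshima, Matsuyama, Nagasaki, Sendai.
Every vertex is now reached.

Fukuoka, Hiroshima, Kanazawa, Kobe, Matsuyama, Nagasaki, Okayama, Sapporo, Sendai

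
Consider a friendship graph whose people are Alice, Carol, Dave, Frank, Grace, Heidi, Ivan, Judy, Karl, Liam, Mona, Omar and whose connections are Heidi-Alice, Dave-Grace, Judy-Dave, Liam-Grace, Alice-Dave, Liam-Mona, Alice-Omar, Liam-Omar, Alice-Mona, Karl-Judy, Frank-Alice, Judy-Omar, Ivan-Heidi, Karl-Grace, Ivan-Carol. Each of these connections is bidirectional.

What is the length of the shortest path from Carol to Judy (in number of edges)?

Distance 0: Carol.
Distance 1: Ivan.
Distance 2: Heidi.
Distance 3: Alice.
Distance 4: Dave, Frank, Mona, Omar.
Distance 5: Grace, Judy, Liam — contains Judy.

5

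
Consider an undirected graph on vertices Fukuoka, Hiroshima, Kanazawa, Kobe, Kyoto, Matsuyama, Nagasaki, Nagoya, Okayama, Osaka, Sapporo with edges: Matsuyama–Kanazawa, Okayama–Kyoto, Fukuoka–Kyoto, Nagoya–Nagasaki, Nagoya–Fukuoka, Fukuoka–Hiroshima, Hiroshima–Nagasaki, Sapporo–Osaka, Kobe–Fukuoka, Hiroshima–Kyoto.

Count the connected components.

From Fukuoka: component {Fukuoka, Hiroshima, Kobe, Kyoto, Nagasaki, Nagoya, Okayama}.
From Kanazawa: component {Kanazawa, Matsuyama}.
From Osaka: component {Osaka, Sapporo}.
That's 3 components.

3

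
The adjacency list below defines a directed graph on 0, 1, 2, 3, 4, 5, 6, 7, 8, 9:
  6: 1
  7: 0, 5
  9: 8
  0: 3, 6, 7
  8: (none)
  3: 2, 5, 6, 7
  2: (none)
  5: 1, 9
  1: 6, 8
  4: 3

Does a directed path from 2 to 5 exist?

2 has no outgoing edges, so nothing is reachable from it.

No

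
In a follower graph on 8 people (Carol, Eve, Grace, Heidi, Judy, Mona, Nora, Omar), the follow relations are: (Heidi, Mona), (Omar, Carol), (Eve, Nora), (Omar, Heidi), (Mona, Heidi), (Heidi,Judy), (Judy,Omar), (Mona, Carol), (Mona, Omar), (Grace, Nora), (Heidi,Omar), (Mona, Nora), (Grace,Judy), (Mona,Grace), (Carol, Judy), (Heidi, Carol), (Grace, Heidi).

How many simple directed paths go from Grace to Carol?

Grace→Heidi→Carol
Grace→Heidi→Judy→Omar→Carol
Grace→Heidi→Mona→Carol
Grace→Heidi→Mona→Omar→Carol
Grace→Heidi→Omar→Carol
Grace→Judy→Omar→Carol
Grace→Judy→Omar→Heidi→Carol
Grace→Judy→Omar→Heidi→Mona→Carol

8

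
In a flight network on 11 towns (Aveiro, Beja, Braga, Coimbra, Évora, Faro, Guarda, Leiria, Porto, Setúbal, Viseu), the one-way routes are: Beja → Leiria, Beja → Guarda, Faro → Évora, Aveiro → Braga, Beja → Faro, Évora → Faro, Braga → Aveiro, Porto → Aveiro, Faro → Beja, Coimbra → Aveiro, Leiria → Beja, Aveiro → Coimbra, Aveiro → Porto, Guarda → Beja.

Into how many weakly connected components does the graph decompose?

From Aveiro: component {Aveiro, Braga, Coimbra, Porto}.
From Beja: component {Beja, Évora, Faro, Guarda, Leiria}.
From Setúbal: component {Setúbal}.
From Viseu: component {Viseu}.
That's 4 components.

4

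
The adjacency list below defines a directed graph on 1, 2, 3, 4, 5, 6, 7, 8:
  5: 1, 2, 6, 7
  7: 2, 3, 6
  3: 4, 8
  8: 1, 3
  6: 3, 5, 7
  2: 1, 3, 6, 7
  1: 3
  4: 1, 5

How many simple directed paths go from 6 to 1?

6→3→4→1
6→3→4→5→1
6→3→4→5→2→1
6→3→4→5→7→2→1
6→3→8→1
6→5→1
6→5→2→1
6→5→2→3→4→1
... and 16 more.

24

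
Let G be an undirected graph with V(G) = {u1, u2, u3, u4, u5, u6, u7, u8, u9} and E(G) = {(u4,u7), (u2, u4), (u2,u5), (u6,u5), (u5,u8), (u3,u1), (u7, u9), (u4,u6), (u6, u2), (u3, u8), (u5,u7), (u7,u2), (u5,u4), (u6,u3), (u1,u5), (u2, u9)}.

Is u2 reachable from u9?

Explore from u9.
Distance 1: reach u2, u7.
Found u2.

Yes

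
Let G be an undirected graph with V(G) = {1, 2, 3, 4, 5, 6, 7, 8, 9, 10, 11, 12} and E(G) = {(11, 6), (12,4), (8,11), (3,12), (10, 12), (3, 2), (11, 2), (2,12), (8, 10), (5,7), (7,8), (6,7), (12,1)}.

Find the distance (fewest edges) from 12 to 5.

Distance 0: 12.
Distance 1: 1, 2, 3, 4, 10.
Distance 2: 8, 11.
Distance 3: 6, 7.
Distance 4: 5 — contains 5.

4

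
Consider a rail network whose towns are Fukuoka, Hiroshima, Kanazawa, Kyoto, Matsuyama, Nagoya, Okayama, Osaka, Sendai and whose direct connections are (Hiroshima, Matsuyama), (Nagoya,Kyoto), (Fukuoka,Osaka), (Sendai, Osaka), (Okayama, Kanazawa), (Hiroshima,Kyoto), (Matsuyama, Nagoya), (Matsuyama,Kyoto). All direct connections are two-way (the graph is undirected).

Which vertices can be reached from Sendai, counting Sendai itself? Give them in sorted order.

Fukuoka, Osaka, Sendai

Start at Sendai.
Its neighbours: Osaka.
Then their neighbours: Fukuoka.
Nothing further is reachable.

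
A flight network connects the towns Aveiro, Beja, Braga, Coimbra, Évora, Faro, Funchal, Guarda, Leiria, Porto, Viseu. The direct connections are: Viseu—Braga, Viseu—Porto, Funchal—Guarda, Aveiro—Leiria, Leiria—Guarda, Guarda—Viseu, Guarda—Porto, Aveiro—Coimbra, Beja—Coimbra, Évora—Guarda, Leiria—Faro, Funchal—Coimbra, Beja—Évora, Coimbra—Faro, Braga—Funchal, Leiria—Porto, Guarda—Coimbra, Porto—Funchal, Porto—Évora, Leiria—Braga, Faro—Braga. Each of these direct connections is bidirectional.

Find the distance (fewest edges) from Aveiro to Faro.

2

Distance 0: Aveiro.
Distance 1: Coimbra, Leiria.
Distance 2: Beja, Braga, Faro, Funchal, Guarda, Porto — contains Faro.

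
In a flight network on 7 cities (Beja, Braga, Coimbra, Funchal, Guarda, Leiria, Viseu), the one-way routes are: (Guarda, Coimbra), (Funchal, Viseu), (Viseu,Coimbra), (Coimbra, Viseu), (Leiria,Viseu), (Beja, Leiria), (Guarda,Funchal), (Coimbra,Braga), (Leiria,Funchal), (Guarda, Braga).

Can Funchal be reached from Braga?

Braga has no outgoing edges, so nothing is reachable from it.

No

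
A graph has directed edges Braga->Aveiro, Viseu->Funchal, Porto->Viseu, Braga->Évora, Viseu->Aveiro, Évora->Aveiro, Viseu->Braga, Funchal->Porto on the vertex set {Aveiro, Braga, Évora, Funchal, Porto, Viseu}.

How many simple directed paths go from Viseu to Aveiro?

Viseu→Aveiro
Viseu→Braga→Aveiro
Viseu→Braga→Évora→Aveiro

3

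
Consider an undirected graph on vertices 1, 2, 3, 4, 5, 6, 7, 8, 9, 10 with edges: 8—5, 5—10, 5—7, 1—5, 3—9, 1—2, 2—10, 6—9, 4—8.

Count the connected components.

2

From 1: component {1, 2, 4, 5, 7, 8, 10}.
From 3: component {3, 6, 9}.
That's 2 components.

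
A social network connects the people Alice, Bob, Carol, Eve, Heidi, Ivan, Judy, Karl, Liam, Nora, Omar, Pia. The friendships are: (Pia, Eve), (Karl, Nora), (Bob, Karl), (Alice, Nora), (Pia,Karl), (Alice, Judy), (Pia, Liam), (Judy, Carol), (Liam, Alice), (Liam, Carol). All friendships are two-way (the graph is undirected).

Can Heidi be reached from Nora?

Explore from Nora.
Distance 1: reach Alice, Karl.
Distance 2: reach Bob, Judy, Liam, Pia.
Distance 3: reach Carol, Eve.
The search is exhausted without reaching Heidi; it lies in a different component.

No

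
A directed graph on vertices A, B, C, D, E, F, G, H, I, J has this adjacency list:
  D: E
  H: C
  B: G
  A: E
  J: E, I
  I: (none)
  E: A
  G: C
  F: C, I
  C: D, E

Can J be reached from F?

Explore from F.
Distance 1: reach C, I.
Distance 2: reach D, E.
Distance 3: reach A.
The search from F is exhausted; no directed path reaches J.

No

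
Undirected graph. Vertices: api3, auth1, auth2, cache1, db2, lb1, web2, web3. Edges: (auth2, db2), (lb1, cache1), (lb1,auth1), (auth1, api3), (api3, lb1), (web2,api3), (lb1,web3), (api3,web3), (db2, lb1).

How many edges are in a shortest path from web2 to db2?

Distance 0: web2.
Distance 1: api3.
Distance 2: auth1, lb1, web3.
Distance 3: cache1, db2 — contains db2.

3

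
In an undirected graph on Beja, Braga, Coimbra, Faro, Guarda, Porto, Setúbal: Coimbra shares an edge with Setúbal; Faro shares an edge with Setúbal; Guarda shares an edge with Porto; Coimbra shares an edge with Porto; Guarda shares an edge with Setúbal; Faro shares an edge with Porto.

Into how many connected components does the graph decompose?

From Beja: component {Beja}.
From Braga: component {Braga}.
From Coimbra: component {Coimbra, Faro, Guarda, Porto, Setúbal}.
That's 3 components.

3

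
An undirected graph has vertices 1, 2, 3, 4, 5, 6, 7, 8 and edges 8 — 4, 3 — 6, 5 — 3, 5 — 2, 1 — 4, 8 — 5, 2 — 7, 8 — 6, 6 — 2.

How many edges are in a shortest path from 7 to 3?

3

Distance 0: 7.
Distance 1: 2.
Distance 2: 5, 6.
Distance 3: 3, 8 — contains 3.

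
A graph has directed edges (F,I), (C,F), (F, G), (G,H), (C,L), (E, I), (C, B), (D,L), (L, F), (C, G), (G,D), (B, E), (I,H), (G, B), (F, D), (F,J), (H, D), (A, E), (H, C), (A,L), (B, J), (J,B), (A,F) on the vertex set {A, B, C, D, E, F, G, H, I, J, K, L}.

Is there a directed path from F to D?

Yes

Explore from F.
Distance 1: reach D, G, I, J.
Found D.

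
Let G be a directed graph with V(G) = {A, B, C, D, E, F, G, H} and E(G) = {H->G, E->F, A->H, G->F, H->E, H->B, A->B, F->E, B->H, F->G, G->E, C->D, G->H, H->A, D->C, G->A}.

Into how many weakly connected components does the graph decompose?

From A: component {A, B, E, F, G, H}.
From C: component {C, D}.
That's 2 components.

2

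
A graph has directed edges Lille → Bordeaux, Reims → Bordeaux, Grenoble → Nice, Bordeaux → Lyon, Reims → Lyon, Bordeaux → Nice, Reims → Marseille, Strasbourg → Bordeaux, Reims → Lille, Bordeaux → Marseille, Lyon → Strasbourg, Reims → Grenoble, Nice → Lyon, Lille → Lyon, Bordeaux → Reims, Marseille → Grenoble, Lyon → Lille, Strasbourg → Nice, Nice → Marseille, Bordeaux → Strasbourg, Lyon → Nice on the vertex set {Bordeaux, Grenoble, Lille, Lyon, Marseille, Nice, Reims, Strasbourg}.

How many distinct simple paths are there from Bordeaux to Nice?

11

Bordeaux→Lyon→Nice
Bordeaux→Lyon→Strasbourg→Nice
Bordeaux→Marseille→Grenoble→Nice
Bordeaux→Nice
Bordeaux→Reims→Grenoble→Nice
Bordeaux→Reims→Lille→Lyon→Nice
Bordeaux→Reims→Lille→Lyon→Strasbourg→Nice
Bordeaux→Reims→Lyon→Nice
Bordeaux→Reims→Lyon→Strasbourg→Nice
Bordeaux→Reims→Marseille→Grenoble→Nice
Bordeaux→Strasbourg→Nice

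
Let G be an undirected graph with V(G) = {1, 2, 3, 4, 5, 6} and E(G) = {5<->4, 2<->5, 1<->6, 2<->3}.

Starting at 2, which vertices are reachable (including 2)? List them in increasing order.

2, 3, 4, 5

Start at 2.
Its neighbours: 3, 5.
Then their neighbours: 4.
Nothing further is reachable.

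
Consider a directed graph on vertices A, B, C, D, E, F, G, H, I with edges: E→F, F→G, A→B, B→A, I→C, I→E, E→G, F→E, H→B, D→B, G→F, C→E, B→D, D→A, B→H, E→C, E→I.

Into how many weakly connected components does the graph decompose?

From A: component {A, B, D, H}.
From C: component {C, E, F, G, I}.
That's 2 components.

2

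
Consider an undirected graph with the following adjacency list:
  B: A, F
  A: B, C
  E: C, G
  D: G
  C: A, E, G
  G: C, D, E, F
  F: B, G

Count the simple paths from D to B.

D–G–C–A–B
D–G–E–C–A–B
D–G–F–B

3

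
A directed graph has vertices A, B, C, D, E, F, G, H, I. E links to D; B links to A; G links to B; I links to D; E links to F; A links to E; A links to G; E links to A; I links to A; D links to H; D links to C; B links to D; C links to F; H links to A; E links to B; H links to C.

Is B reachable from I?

Yes

Explore from I.
Distance 1: reach A, D.
Distance 2: reach C, E, G, H.
Distance 3: reach B, F.
Found B.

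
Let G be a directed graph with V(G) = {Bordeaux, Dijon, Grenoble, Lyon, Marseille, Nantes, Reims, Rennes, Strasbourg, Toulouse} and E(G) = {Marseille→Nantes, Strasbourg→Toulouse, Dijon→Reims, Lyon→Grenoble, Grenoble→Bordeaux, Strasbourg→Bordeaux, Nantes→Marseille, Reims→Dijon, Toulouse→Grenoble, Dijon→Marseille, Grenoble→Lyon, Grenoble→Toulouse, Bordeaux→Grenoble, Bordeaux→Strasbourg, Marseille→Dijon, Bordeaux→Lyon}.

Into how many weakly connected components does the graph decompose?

From Bordeaux: component {Bordeaux, Grenoble, Lyon, Strasbourg, Toulouse}.
From Dijon: component {Dijon, Marseille, Nantes, Reims}.
From Rennes: component {Rennes}.
That's 3 components.

3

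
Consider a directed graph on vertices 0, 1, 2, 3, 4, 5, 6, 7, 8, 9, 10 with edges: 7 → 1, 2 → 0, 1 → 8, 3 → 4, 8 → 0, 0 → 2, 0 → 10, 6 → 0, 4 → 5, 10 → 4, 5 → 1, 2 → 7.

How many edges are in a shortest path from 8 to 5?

4

Distance 0: 8.
Distance 1: 0.
Distance 2: 2, 10.
Distance 3: 4, 7.
Distance 4: 1, 5 — contains 5.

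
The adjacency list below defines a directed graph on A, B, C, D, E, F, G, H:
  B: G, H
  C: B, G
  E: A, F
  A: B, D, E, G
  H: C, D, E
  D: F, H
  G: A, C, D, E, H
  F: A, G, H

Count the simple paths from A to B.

A→B
A→D→F→G→C→B
A→D→F→G→H→C→B
A→D→F→H→C→B
A→D→H→C→B
A→D→H→E→F→G→C→B
A→E→F→G→C→B
A→E→F→G→D→H→C→B
A→E→F→G→H→C→B
A→E→F→H→C→B
A→G→C→B
A→G→D→F→H→C→B
A→G→D→H→C→B
A→G→E→F→H→C→B
A→G→H→C→B

15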